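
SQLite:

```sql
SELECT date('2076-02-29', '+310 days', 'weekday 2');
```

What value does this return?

Applying '+310 days' to 2076-02-29: counting 310 days forward gives 2077-01-04.
`weekday 2` advances to the next Tuesday; 2077-01-04 is a Monday, so it moves forward to 2077-01-05.

2077-01-05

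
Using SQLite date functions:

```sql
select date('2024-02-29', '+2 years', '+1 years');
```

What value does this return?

Adding +2 years to 2024-02-29 targets 2026-02-29, but 2026 is not a leap year, so SQLite normalizes to 2026-03-01.
Adding +1 year to 2026-03-01 gives 2027-03-01.

2027-03-01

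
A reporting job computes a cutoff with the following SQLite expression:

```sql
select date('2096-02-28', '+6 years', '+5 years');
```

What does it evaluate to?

2107-02-28

Adding +6 years to 2096-02-28 gives 2102-02-28.
Adding +5 years to 2102-02-28 gives 2107-02-28.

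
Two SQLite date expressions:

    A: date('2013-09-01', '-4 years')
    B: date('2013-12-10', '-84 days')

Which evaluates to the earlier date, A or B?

A = 2009-09-01.
B = 2013-09-17.
A is earlier.

A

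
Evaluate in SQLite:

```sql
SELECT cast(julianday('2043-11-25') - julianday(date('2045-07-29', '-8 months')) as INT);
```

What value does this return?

Adding -8 months to 2045-07-29 gives 2044-11-29.
5 days remain in November 2043 after the 25th (30 − 25).
Full months from December 2043 through October 2044 contribute their day counts.
Then 29 days into November 2044.
Total: 5 + 31 + 31 + 29 + 31 + 30 + 31 + 30 + 31 + 31 + 30 + 31 + 29 = 370.
The subtraction is earlier − later, so the result is −370 → -370.

-370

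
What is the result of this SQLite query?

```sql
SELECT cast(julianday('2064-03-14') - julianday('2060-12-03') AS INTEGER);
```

1197

28 days remain in December 2060 after the 3rd (31 − 3).
Full months from January 2061 through February 2064 contribute their day counts.
Then 14 days into March 2064.
Total: 28 + 31 + 28 + 31 + 30 + 31 + 30 + 31 + 31 + 30 + 31 + 30 + 31 + 31 + 28 + 31 + 30 + 31 + 30 + 31 + 31 + 30 + 31 + 30 + 31 + 31 + 28 + 31 + 30 + 31 + 30 + 31 + 31 + 30 + 31 + 30 + 31 + 31 + 29 + 14 = 1197.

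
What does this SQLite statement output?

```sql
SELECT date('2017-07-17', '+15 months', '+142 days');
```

Adding +15 months to 2017-07-17 gives 2018-10-17.
Applying '+142 days' to 2018-10-17: counting 142 days forward gives 2019-03-08.

2019-03-08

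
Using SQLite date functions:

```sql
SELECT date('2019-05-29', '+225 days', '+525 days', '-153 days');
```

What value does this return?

2021-01-15

Applying '+225 days' to 2019-05-29: counting 225 days forward gives 2020-01-09.
Applying '+525 days' to 2020-01-09: counting 525 days forward gives 2021-06-17.
Applying '-153 days' to 2021-06-17: counting 153 days back gives 2021-01-15.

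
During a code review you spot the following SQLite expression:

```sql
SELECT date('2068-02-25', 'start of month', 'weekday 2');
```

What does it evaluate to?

`start of month` rewinds 2068-02-25 to 2068-02-01.
`weekday 2` advances to the next Tuesday; 2068-02-01 is a Wednesday, so it moves forward to 2068-02-07.

2068-02-07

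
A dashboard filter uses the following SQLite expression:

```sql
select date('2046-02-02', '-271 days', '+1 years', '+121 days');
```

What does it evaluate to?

Applying '-271 days' to 2046-02-02: counting 271 days back gives 2045-05-07.
Adding +1 year to 2045-05-07 gives 2046-05-07.
Applying '+121 days' to 2046-05-07: counting 121 days forward gives 2046-09-05.

2046-09-05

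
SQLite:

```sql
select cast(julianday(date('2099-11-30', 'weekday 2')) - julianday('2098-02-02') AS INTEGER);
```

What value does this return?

667

`weekday 2` advances to the next Tuesday; 2099-11-30 is a Monday, so it moves forward to 2099-12-01.
26 days remain in February 2098 after the 2nd (28 − 2).
Full months from March 2098 through November 2099 contribute their day counts.
Then 1 day into December 2099.
Total: 26 + 31 + 30 + 31 + 30 + 31 + 31 + 30 + 31 + 30 + 31 + 31 + 28 + 31 + 30 + 31 + 30 + 31 + 31 + 30 + 31 + 30 + 1 = 667.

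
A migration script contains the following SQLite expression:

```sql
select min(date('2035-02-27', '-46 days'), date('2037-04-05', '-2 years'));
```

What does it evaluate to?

2035-01-12

date('2035-02-27', '-46 days') → 2035-01-12.
date('2037-04-05', '-2 years') → 2035-04-05.
Earlier of the two is 2035-01-12.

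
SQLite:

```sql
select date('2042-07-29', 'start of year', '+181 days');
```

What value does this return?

`start of year` rewinds 2042-07-29 to 2042-01-01.
Applying '+181 days' to 2042-01-01: counting 181 days forward gives 2042-07-01.

2042-07-01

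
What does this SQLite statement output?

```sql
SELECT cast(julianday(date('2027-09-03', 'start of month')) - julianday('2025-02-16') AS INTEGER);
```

927

`start of month` rewinds 2027-09-03 to 2027-09-01.
12 days remain in February 2025 after the 16th (28 − 16).
Full months from March 2025 through August 2027 contribute their day counts.
Then 1 day into September 2027.
Total: 12 + 31 + 30 + 31 + 30 + 31 + 31 + 30 + 31 + 30 + 31 + 31 + 28 + 31 + 30 + 31 + 30 + 31 + 31 + 30 + 31 + 30 + 31 + 31 + 28 + 31 + 30 + 31 + 30 + 31 + 31 + 1 = 927.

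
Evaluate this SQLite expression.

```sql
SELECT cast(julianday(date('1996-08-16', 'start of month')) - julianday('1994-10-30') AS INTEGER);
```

`start of month` rewinds 1996-08-16 to 1996-08-01.
1 day remains in October 1994 after the 30th (31 − 30).
Full months from November 1994 through July 1996 contribute their day counts.
Then 1 day into August 1996.
Total: 1 + 30 + 31 + 31 + 28 + 31 + 30 + 31 + 30 + 31 + 31 + 30 + 31 + 30 + 31 + 31 + 29 + 31 + 30 + 31 + 30 + 31 + 1 = 641.

641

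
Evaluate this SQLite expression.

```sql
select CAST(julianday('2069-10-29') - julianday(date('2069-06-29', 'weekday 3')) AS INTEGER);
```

118

`weekday 3` advances to the next Wednesday; 2069-06-29 is a Saturday, so it moves forward to 2069-07-03.
28 days remain in July 2069 after the 3rd (31 − 3).
August 2069: 31 days.
September 2069: 30 days.
Then 29 days into October 2069.
Total: 28 + 31 + 30 + 29 = 118.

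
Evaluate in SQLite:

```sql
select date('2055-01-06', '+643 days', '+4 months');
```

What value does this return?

Applying '+643 days' to 2055-01-06: counting 643 days forward gives 2056-10-10.
Adding +4 months to 2056-10-10 gives 2057-02-10.

2057-02-10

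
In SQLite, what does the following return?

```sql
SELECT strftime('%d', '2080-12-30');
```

`%d` extracts the 2-digit day of month: 30.

30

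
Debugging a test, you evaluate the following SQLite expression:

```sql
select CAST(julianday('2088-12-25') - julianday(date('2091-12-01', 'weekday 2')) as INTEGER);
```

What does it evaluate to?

`weekday 2` advances to the next Tuesday; 2091-12-01 is a Saturday, so it moves forward to 2091-12-04.
6 days remain in December 2088 after the 25th (31 − 25).
Full months from January 2089 through November 2091 contribute their day counts.
Then 4 days into December 2091.
Total: 6 + 31 + 28 + 31 + 30 + 31 + 30 + 31 + 31 + 30 + 31 + 30 + 31 + 31 + 28 + 31 + 30 + 31 + 30 + 31 + 31 + 30 + 31 + 30 + 31 + 31 + 28 + 31 + 30 + 31 + 30 + 31 + 31 + 30 + 31 + 30 + 4 = 1074.
The subtraction is earlier − later, so the result is −1074 → -1074.

-1074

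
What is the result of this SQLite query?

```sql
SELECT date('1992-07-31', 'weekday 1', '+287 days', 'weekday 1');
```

`weekday 1` advances to the next Monday; 1992-07-31 is a Friday, so it moves forward to 1992-08-03.
Applying '+287 days' to 1992-08-03: counting 287 days forward gives 1993-05-17.
`weekday 1` advances to the next Monday; 1993-05-17 is already a Monday, so it stays at 1993-05-17.

1993-05-17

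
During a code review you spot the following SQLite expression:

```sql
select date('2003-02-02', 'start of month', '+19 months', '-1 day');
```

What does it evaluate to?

`start of month` rewinds 2003-02-02 to 2003-02-01.
Adding +19 months to 2003-02-01 gives 2004-09-01.
Going back 1 day from 2004-09-01 reaches 2004-08-31 (last day of August, 31 days).

2004-08-31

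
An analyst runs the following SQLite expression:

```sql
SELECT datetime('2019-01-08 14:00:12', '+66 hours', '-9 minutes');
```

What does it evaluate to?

+66 hours from 2019-01-08 14:00:12 is 2019-01-11 08:00:12 (crosses midnight).
-9 minutes from 2019-01-11 08:00:12 is 2019-01-11 07:51:12.

2019-01-11 07:51:12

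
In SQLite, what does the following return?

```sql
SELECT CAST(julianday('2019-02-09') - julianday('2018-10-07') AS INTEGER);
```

24 days remain in October 2018 after the 7th (31 − 7).
November 2018: 30 days.
December 2018: 31 days.
January 2019: 31 days.
Then 9 days into February 2019.
Total: 24 + 30 + 31 + 31 + 9 = 125.

125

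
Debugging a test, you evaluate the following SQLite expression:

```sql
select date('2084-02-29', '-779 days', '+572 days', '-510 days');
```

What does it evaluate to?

2082-03-14

Applying '-779 days' to 2084-02-29: counting 779 days back gives 2082-01-11.
Applying '+572 days' to 2082-01-11: counting 572 days forward gives 2083-08-06.
Applying '-510 days' to 2083-08-06: counting 510 days back gives 2082-03-14.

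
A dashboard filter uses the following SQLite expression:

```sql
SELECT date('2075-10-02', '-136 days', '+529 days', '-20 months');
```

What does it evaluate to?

Applying '-136 days' to 2075-10-02: counting 136 days back gives 2075-05-19.
Applying '+529 days' to 2075-05-19: counting 529 days forward gives 2076-10-29.
Adding -20 months to 2076-10-29 targets 2075-02-29. February 2075 has only 28 days, so SQLite normalizes the 1-day overflow forward to 2075-03-01.

2075-03-01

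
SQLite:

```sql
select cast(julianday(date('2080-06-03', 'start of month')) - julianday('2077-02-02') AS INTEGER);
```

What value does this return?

`start of month` rewinds 2080-06-03 to 2080-06-01.
26 days remain in February 2077 after the 2nd (28 − 2).
Full months from March 2077 through May 2080 contribute their day counts.
Then 1 day into June 2080.
Total: 26 + 31 + 30 + 31 + 30 + 31 + 31 + 30 + 31 + 30 + 31 + 31 + 28 + 31 + 30 + 31 + 30 + 31 + 31 + 30 + 31 + 30 + 31 + 31 + 28 + 31 + 30 + 31 + 30 + 31 + 31 + 30 + 31 + 30 + 31 + 31 + 29 + 31 + 30 + 31 + 1 = 1215.

1215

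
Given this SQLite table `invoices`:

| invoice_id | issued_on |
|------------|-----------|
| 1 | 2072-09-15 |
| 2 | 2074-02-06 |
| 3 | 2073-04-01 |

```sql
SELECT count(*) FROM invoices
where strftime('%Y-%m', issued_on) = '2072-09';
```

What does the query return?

Rows with year-month 2072-09: 2072-09-15 → 1.

1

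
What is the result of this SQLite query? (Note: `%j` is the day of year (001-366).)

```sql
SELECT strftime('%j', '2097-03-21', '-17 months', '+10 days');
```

304

First apply '-17 months', '+10 days': 2097-03-21 → 2095-10-31.
Day-of-year for 2095-10-31: days since 2095-01-01 inclusive = 304, zero-padded to 304.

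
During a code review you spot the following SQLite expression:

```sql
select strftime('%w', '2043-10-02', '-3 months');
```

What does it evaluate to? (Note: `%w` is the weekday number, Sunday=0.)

4

First apply '-3 months': 2043-10-02 → 2043-07-02.
2043-07-02 is a Thursday; with Sunday=0 that is 4.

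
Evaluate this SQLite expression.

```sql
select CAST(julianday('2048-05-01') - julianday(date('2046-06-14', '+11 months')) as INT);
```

Adding +11 months to 2046-06-14 gives 2047-05-14.
17 days remain in May 2047 after the 14th (31 − 14).
Full months from June 2047 through April 2048 contribute their day counts.
Then 1 day into May 2048.
Total: 17 + 30 + 31 + 31 + 30 + 31 + 30 + 31 + 31 + 29 + 31 + 30 + 1 = 353.

353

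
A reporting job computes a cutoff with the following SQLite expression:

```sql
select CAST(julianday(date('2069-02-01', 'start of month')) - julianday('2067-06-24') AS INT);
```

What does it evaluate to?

588

`start of month` rewinds 2069-02-01 to 2069-02-01.
6 days remain in June 2067 after the 24th (30 − 24).
Full months from July 2067 through January 2069 contribute their day counts.
Then 1 day into February 2069.
Total: 6 + 31 + 31 + 30 + 31 + 30 + 31 + 31 + 29 + 31 + 30 + 31 + 30 + 31 + 31 + 30 + 31 + 30 + 31 + 31 + 1 = 588.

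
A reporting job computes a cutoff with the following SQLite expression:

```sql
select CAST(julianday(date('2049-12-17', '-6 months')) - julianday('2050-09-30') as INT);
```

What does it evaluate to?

Adding -6 months to 2049-12-17 gives 2049-06-17.
13 days remain in June 2049 after the 17th (30 − 17).
Full months from July 2049 through August 2050 contribute their day counts.
Then 30 days into September 2050.
Total: 13 + 31 + 31 + 30 + 31 + 30 + 31 + 31 + 28 + 31 + 30 + 31 + 30 + 31 + 31 + 30 = 470.
The subtraction is earlier − later, so the result is −470 → -470.

-470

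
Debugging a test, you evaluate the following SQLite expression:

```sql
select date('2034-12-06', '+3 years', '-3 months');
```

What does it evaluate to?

Adding +3 years to 2034-12-06 gives 2037-12-06.
Adding -3 months to 2037-12-06 gives 2037-09-06.

2037-09-06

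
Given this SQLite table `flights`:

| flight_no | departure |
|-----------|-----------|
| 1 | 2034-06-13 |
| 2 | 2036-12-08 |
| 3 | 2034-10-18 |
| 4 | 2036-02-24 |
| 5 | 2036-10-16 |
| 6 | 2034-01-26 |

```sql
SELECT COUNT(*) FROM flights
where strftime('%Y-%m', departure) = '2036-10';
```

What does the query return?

Rows with year-month 2036-10: 2036-10-16 → 1.

1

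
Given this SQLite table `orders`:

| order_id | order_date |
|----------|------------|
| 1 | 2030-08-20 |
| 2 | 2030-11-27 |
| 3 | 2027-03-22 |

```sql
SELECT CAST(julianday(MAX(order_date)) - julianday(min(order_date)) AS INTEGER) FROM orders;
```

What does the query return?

1346

MIN = 2027-03-22, MAX = 2030-11-27.
9 days remain in March 2027 after the 22nd (31 − 22).
Full months from April 2027 through October 2030 contribute their day counts.
Then 27 days into November 2030.
Total: 9 + 30 + 31 + 30 + 31 + 31 + 30 + 31 + 30 + 31 + 31 + 29 + 31 + 30 + 31 + 30 + 31 + 31 + 30 + 31 + 30 + 31 + 31 + 28 + 31 + 30 + 31 + 30 + 31 + 31 + 30 + 31 + 30 + 31 + 31 + 28 + 31 + 30 + 31 + 30 + 31 + 31 + 30 + 31 + 27 = 1346.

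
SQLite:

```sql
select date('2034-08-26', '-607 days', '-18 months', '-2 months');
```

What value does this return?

2031-04-27

Applying '-607 days' to 2034-08-26: counting 607 days back gives 2032-12-27.
Adding -18 months to 2032-12-27 gives 2031-06-27.
Adding -2 months to 2031-06-27 gives 2031-04-27.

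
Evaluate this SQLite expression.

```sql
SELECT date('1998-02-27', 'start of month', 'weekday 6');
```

1998-02-07

`start of month` rewinds 1998-02-27 to 1998-02-01.
`weekday 6` advances to the next Saturday; 1998-02-01 is a Sunday, so it moves forward to 1998-02-07.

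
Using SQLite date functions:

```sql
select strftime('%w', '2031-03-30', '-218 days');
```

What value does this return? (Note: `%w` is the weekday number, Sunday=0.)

First apply '-218 days': 2031-03-30 → 2030-08-24.
2030-08-24 is a Saturday; with Sunday=0 that is 6.

6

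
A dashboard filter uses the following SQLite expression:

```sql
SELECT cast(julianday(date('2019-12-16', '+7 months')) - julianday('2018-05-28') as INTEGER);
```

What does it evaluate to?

Adding +7 months to 2019-12-16 gives 2020-07-16.
3 days remain in May 2018 after the 28th (31 − 28).
Full months from June 2018 through June 2020 contribute their day counts.
Then 16 days into July 2020.
Total: 3 + 30 + 31 + 31 + 30 + 31 + 30 + 31 + 31 + 28 + 31 + 30 + 31 + 30 + 31 + 31 + 30 + 31 + 30 + 31 + 31 + 29 + 31 + 30 + 31 + 30 + 16 = 780.

780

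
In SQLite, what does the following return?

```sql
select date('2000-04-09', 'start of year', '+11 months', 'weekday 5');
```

`start of year` rewinds 2000-04-09 to 2000-01-01.
Adding +11 months to 2000-01-01 gives 2000-12-01.
`weekday 5` advances to the next Friday; 2000-12-01 is already a Friday, so it stays at 2000-12-01.

2000-12-01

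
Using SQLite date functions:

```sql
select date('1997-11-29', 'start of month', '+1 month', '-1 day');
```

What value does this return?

`start of month` rewinds 1997-11-29 to 1997-11-01.
Adding +1 month to 1997-11-01 gives 1997-12-01.
Going back 1 day from 1997-12-01 reaches 1997-11-30 (last day of November, 30 days).

1997-11-30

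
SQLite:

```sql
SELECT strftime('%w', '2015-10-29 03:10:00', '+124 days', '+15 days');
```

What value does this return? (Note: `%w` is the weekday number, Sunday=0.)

First apply '+124 days', '+15 days': 2015-10-29 03:10:00 → 2016-03-16 03:10:00.
2016-03-16 is a Wednesday; with Sunday=0 that is 3.

3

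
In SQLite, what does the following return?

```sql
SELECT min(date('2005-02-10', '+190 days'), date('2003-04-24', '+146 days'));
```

date('2005-02-10', '+190 days') → 2005-08-19.
date('2003-04-24', '+146 days') → 2003-09-17.
Earlier of the two is 2003-09-17.

2003-09-17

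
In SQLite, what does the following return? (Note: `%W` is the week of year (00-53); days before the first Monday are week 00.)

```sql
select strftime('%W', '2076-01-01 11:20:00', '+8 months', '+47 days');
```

First apply '+8 months', '+47 days': 2076-01-01 11:20:00 → 2076-10-18 11:20:00.
2076-10-18 is a Sunday. SQLite's %W counts Mondays since the year started; the result is 41.

41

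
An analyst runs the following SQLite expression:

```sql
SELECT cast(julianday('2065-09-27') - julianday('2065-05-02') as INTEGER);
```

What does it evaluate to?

29 days remain in May 2065 after the 2nd (31 − 2).
June 2065: 30 days.
July 2065: 31 days.
August 2065: 31 days.
Then 27 days into September 2065.
Total: 29 + 30 + 31 + 31 + 27 = 148.

148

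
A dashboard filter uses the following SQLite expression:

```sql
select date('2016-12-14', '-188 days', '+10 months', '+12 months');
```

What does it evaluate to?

2018-04-09

Applying '-188 days' to 2016-12-14: counting 188 days back gives 2016-06-09.
Adding +10 months to 2016-06-09 gives 2017-04-09.
Adding +12 months to 2017-04-09 gives 2018-04-09.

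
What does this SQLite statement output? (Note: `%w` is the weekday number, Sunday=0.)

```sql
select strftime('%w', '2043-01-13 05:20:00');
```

2043-01-13 is a Tuesday; with Sunday=0 that is 2.

2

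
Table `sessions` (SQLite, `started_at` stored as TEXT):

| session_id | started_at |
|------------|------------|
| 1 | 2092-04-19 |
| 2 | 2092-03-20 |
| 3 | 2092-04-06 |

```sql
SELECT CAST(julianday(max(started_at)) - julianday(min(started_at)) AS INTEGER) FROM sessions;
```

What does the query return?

30

MIN = 2092-03-20, MAX = 2092-04-19.
11 days remain in March 2092 after the 20th (31 − 20).
Then 19 days into April 2092.
Total: 11 + 19 = 30.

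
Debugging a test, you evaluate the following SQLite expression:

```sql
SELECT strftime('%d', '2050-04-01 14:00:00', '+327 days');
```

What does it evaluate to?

22

First apply '+327 days': 2050-04-01 14:00:00 → 2051-02-22 14:00:00.
`%d` extracts the 2-digit day of month: 22.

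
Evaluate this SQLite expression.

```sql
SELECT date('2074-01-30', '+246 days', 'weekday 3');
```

Applying '+246 days' to 2074-01-30: counting 246 days forward gives 2074-10-03.
`weekday 3` advances to the next Wednesday; 2074-10-03 is already a Wednesday, so it stays at 2074-10-03.

2074-10-03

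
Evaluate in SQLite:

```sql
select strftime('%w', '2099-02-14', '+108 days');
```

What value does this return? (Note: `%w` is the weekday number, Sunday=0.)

2

First apply '+108 days': 2099-02-14 → 2099-06-02.
2099-06-02 is a Tuesday; with Sunday=0 that is 2.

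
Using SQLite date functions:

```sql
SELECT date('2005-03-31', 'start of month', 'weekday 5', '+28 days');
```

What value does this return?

`start of month` rewinds 2005-03-31 to 2005-03-01.
`weekday 5` advances to the next Friday; 2005-03-01 is a Tuesday, so it moves forward to 2005-03-04.
March 2005 has 31 days; 27 remain after the 4th, so 28 days reach 2005-04-01.

2005-04-01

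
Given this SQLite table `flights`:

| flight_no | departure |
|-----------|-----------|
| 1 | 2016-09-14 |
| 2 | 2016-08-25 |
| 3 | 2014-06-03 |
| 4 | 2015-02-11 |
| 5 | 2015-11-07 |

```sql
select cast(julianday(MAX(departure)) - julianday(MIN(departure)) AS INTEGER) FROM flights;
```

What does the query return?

834

MIN = 2014-06-03, MAX = 2016-09-14.
27 days remain in June 2014 after the 3rd (30 − 3).
Full months from July 2014 through August 2016 contribute their day counts.
Then 14 days into September 2016.
Total: 27 + 31 + 31 + 30 + 31 + 30 + 31 + 31 + 28 + 31 + 30 + 31 + 30 + 31 + 31 + 30 + 31 + 30 + 31 + 31 + 29 + 31 + 30 + 31 + 30 + 31 + 31 + 14 = 834.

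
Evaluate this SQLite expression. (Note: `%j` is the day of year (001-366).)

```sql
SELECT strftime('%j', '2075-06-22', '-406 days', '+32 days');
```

First apply '-406 days', '+32 days': 2075-06-22 → 2074-06-13.
Day-of-year for 2074-06-13: days since 2074-01-01 inclusive = 164, zero-padded to 164.

164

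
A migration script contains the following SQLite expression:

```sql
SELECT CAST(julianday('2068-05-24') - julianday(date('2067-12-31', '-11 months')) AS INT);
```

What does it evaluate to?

Adding -11 months to 2067-12-31 gives 2067-01-31.
0 days remain in January 2067 after the 31st (31 − 31).
Full months from February 2067 through April 2068 contribute their day counts.
Then 24 days into May 2068.
Total: 0 + 28 + 31 + 30 + 31 + 30 + 31 + 31 + 30 + 31 + 30 + 31 + 31 + 29 + 31 + 30 + 24 = 479.

479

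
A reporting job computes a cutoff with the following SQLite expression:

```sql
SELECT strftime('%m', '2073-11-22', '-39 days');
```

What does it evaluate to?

10

First apply '-39 days': 2073-11-22 → 2073-10-14.
`%m` extracts the 2-digit month (01-12): 10.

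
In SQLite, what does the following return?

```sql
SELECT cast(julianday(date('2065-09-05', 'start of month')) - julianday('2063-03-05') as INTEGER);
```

`start of month` rewinds 2065-09-05 to 2065-09-01.
26 days remain in March 2063 after the 5th (31 − 5).
Full months from April 2063 through August 2065 contribute their day counts.
Then 1 day into September 2065.
Total: 26 + 30 + 31 + 30 + 31 + 31 + 30 + 31 + 30 + 31 + 31 + 29 + 31 + 30 + 31 + 30 + 31 + 31 + 30 + 31 + 30 + 31 + 31 + 28 + 31 + 30 + 31 + 30 + 31 + 31 + 1 = 911.

911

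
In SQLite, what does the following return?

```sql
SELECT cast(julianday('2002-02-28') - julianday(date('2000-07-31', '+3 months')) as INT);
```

Adding +3 months to 2000-07-31 gives 2000-10-31.
0 days remain in October 2000 after the 31st (31 − 31).
Full months from November 2000 through January 2002 contribute their day counts.
Then 28 days into February 2002.
Total: 0 + 30 + 31 + 31 + 28 + 31 + 30 + 31 + 30 + 31 + 31 + 30 + 31 + 30 + 31 + 31 + 28 = 485.

485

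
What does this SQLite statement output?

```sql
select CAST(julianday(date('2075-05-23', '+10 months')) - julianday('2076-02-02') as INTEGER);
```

50

Adding +10 months to 2075-05-23 gives 2076-03-23.
27 days remain in February 2076 after the 2nd (29 − 2).
Then 23 days into March 2076.
Total: 27 + 23 = 50.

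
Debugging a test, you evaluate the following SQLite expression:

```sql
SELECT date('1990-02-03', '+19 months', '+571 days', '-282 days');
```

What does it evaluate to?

1992-06-18

Adding +19 months to 1990-02-03 gives 1991-09-03.
Applying '+571 days' to 1991-09-03: counting 571 days forward gives 1993-03-27.
Applying '-282 days' to 1993-03-27: counting 282 days back gives 1992-06-18.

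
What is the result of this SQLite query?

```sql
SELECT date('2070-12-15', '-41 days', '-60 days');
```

Applying '-41 days' to 2070-12-15: counting 41 days back gives 2070-11-04.
Applying '-60 days' to 2070-11-04: counting 60 days back gives 2070-09-05.

2070-09-05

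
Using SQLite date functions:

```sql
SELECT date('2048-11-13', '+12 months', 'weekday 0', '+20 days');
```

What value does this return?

Adding +12 months to 2048-11-13 gives 2049-11-13.
`weekday 0` advances to the next Sunday; 2049-11-13 is a Saturday, so it moves forward to 2049-11-14.
November 2049 has 30 days; 16 remain after the 14th, so 17 days reach 2049-12-01.
Advancing 3 more days within December lands on 2049-12-04.

2049-12-04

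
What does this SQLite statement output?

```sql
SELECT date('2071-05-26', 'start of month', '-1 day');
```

2071-04-30

`start of month` rewinds 2071-05-26 to 2071-05-01.
Going back 1 day from 2071-05-01 reaches 2071-04-30 (last day of April, 30 days).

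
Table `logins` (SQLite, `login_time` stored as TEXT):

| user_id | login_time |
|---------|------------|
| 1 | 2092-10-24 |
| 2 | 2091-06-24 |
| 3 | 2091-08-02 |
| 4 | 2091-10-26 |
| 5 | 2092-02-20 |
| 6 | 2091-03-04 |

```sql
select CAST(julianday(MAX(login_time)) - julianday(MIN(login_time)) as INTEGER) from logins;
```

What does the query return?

600

MIN = 2091-03-04, MAX = 2092-10-24.
27 days remain in March 2091 after the 4th (31 − 4).
Full months from April 2091 through September 2092 contribute their day counts.
Then 24 days into October 2092.
Total: 27 + 30 + 31 + 30 + 31 + 31 + 30 + 31 + 30 + 31 + 31 + 29 + 31 + 30 + 31 + 30 + 31 + 31 + 30 + 24 = 600.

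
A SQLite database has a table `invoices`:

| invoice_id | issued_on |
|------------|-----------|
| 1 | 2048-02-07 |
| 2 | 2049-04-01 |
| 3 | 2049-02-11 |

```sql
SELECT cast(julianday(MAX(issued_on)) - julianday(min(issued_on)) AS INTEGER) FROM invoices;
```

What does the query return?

MIN = 2048-02-07, MAX = 2049-04-01.
22 days remain in February 2048 after the 7th (29 − 7).
Full months from March 2048 through March 2049 contribute their day counts.
Then 1 day into April 2049.
Total: 22 + 31 + 30 + 31 + 30 + 31 + 31 + 30 + 31 + 30 + 31 + 31 + 28 + 31 + 1 = 419.

419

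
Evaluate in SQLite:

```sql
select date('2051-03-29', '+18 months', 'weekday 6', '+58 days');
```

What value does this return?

Adding +18 months to 2051-03-29 gives 2052-09-29.
`weekday 6` advances to the next Saturday; 2052-09-29 is a Sunday, so it moves forward to 2052-10-05.
Applying '+58 days' to 2052-10-05: counting 58 days forward gives 2052-12-02.

2052-12-02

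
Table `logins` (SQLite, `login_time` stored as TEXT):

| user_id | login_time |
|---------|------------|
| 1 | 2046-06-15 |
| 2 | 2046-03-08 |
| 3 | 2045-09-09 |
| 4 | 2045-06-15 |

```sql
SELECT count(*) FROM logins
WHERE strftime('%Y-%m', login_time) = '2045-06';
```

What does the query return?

1

Rows with year-month 2045-06: 2045-06-15 → 1.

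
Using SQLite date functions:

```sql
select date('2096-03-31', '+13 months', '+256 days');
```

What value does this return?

Adding +13 months to 2096-03-31 targets 2097-04-31. April 2097 has only 30 days, so SQLite normalizes the 1-day overflow forward to 2097-05-01.
Applying '+256 days' to 2097-05-01: counting 256 days forward gives 2098-01-12.

2098-01-12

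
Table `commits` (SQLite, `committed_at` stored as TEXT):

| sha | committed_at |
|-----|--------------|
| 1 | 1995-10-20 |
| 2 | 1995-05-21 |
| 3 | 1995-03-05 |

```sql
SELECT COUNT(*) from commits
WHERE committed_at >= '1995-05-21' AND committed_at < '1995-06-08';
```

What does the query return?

1

Rows in [1995-05-21, 1995-06-08): 1995-05-21 → 1 row.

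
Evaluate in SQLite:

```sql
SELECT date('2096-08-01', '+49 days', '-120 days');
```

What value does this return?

2096-05-22

Applying '+49 days' to 2096-08-01: counting 49 days forward gives 2096-09-19.
Applying '-120 days' to 2096-09-19: counting 120 days back gives 2096-05-22.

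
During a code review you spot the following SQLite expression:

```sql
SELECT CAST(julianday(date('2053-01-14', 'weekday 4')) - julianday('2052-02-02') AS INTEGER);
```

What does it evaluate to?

349

`weekday 4` advances to the next Thursday; 2053-01-14 is a Tuesday, so it moves forward to 2053-01-16.
27 days remain in February 2052 after the 2nd (29 − 2).
Full months from March 2052 through December 2052 contribute their day counts.
Then 16 days into January 2053.
Total: 27 + 31 + 30 + 31 + 30 + 31 + 31 + 30 + 31 + 30 + 31 + 16 = 349.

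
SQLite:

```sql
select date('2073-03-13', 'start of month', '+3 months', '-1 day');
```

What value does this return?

`start of month` rewinds 2073-03-13 to 2073-03-01.
Adding +3 months to 2073-03-01 gives 2073-06-01.
Going back 1 day from 2073-06-01 reaches 2073-05-31 (last day of May, 31 days).

2073-05-31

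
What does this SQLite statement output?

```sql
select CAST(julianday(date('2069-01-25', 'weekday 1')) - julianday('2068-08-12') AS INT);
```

`weekday 1` advances to the next Monday; 2069-01-25 is a Friday, so it moves forward to 2069-01-28.
19 days remain in August 2068 after the 12th (31 − 12).
September 2068: 30 days.
October 2068: 31 days.
November 2068: 30 days.
December 2068: 31 days.
Then 28 days into January 2069.
Total: 19 + 30 + 31 + 30 + 31 + 28 = 169.

169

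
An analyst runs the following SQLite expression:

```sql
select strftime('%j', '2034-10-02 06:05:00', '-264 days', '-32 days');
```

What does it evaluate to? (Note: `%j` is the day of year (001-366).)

344

First apply '-264 days', '-32 days': 2034-10-02 06:05:00 → 2033-12-10 06:05:00.
Day-of-year for 2033-12-10: days since 2033-01-01 inclusive = 344, zero-padded to 344.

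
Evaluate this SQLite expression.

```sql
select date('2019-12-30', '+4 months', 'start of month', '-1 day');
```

2020-03-31

Adding +4 months to 2019-12-30 gives 2020-04-30.
`start of month` rewinds 2020-04-30 to 2020-04-01.
Going back 1 day from 2020-04-01 reaches 2020-03-31 (last day of March, 31 days).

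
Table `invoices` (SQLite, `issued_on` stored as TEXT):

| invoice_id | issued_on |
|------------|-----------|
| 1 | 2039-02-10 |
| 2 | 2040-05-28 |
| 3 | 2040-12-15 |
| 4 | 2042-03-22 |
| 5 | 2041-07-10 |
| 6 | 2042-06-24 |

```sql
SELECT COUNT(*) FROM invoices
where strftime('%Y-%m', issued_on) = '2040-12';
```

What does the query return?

1

Rows with year-month 2040-12: 2040-12-15 → 1.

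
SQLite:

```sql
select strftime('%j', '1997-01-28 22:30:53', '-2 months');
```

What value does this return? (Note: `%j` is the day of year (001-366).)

First apply '-2 months': 1997-01-28 22:30:53 → 1996-11-28 22:30:53.
Day-of-year for 1996-11-28: days since 1996-01-01 inclusive = 333, zero-padded to 333.

333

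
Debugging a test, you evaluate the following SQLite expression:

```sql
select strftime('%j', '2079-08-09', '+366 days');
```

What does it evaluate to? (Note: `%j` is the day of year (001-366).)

222

First apply '+366 days': 2079-08-09 → 2080-08-09.
Day-of-year for 2080-08-09: days since 2080-01-01 inclusive = 222, zero-padded to 222.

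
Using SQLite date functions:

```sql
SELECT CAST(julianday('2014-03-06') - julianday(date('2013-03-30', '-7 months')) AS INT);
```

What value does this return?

553

Adding -7 months to 2013-03-30 gives 2012-08-30.
1 day remains in August 2012 after the 30th (31 − 30).
Full months from September 2012 through February 2014 contribute their day counts.
Then 6 days into March 2014.
Total: 1 + 30 + 31 + 30 + 31 + 31 + 28 + 31 + 30 + 31 + 30 + 31 + 31 + 30 + 31 + 30 + 31 + 31 + 28 + 6 = 553.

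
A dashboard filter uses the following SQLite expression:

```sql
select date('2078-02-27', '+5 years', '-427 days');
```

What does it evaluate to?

2081-12-27

Adding +5 years to 2078-02-27 gives 2083-02-27.
Applying '-427 days' to 2083-02-27: counting 427 days back gives 2081-12-27.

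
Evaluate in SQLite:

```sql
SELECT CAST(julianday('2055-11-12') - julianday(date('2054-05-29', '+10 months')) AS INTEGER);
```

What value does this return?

228

Adding +10 months to 2054-05-29 gives 2055-03-29.
2 days remain in March 2055 after the 29th (31 − 29).
Full months from April 2055 through October 2055 contribute their day counts.
Then 12 days into November 2055.
Total: 2 + 30 + 31 + 30 + 31 + 31 + 30 + 31 + 12 = 228.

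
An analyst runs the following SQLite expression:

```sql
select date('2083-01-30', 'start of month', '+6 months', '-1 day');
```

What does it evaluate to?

2083-06-30

`start of month` rewinds 2083-01-30 to 2083-01-01.
Adding +6 months to 2083-01-01 gives 2083-07-01.
Going back 1 day from 2083-07-01 reaches 2083-06-30 (last day of June, 30 days).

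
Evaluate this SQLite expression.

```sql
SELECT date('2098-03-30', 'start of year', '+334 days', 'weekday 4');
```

`start of year` rewinds 2098-03-30 to 2098-01-01.
Applying '+334 days' to 2098-01-01: counting 334 days forward gives 2098-12-01.
`weekday 4` advances to the next Thursday; 2098-12-01 is a Monday, so it moves forward to 2098-12-04.

2098-12-04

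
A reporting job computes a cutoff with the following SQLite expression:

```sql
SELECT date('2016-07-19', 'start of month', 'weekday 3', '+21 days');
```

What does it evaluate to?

`start of month` rewinds 2016-07-19 to 2016-07-01.
`weekday 3` advances to the next Wednesday; 2016-07-01 is a Friday, so it moves forward to 2016-07-06.
Advancing 21 more days within July lands on 2016-07-27.

2016-07-27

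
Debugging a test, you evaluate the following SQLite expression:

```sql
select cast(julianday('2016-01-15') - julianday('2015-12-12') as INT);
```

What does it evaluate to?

19 days remain in December 2015 after the 12th (31 − 12).
Then 15 days into January 2016.
Total: 19 + 15 = 34.

34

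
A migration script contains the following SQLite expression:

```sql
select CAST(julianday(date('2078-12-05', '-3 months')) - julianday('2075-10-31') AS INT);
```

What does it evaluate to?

Adding -3 months to 2078-12-05 gives 2078-09-05.
0 days remain in October 2075 after the 31st (31 − 31).
Full months from November 2075 through August 2078 contribute their day counts.
Then 5 days into September 2078.
Total: 0 + 30 + 31 + 31 + 29 + 31 + 30 + 31 + 30 + 31 + 31 + 30 + 31 + 30 + 31 + 31 + 28 + 31 + 30 + 31 + 30 + 31 + 31 + 30 + 31 + 30 + 31 + 31 + 28 + 31 + 30 + 31 + 30 + 31 + 31 + 5 = 1040.

1040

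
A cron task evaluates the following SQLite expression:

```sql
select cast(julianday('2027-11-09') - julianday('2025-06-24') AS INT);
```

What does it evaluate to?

868

6 days remain in June 2025 after the 24th (30 − 24).
Full months from July 2025 through October 2027 contribute their day counts.
Then 9 days into November 2027.
Total: 6 + 31 + 31 + 30 + 31 + 30 + 31 + 31 + 28 + 31 + 30 + 31 + 30 + 31 + 31 + 30 + 31 + 30 + 31 + 31 + 28 + 31 + 30 + 31 + 30 + 31 + 31 + 30 + 31 + 9 = 868.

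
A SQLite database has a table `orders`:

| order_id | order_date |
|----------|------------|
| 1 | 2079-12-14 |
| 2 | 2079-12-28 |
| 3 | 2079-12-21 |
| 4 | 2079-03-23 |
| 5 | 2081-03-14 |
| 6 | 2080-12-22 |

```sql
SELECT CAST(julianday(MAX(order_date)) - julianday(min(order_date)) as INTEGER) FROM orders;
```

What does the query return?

MIN = 2079-03-23, MAX = 2081-03-14.
8 days remain in March 2079 after the 23rd (31 − 23).
Full months from April 2079 through February 2081 contribute their day counts.
Then 14 days into March 2081.
Total: 8 + 30 + 31 + 30 + 31 + 31 + 30 + 31 + 30 + 31 + 31 + 29 + 31 + 30 + 31 + 30 + 31 + 31 + 30 + 31 + 30 + 31 + 31 + 28 + 14 = 722.

722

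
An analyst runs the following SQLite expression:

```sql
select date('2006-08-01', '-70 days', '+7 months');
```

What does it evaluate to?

Applying '-70 days' to 2006-08-01: counting 70 days back gives 2006-05-23.
Adding +7 months to 2006-05-23 gives 2006-12-23.

2006-12-23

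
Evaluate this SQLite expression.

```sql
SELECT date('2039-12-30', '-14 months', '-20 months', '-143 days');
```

Adding -14 months to 2039-12-30 gives 2038-10-30.
Adding -20 months to 2038-10-30 targets 2037-02-30. February 2037 has only 28 days, so SQLite normalizes the 2-day overflow forward to 2037-03-02.
Applying '-143 days' to 2037-03-02: counting 143 days back gives 2036-10-10.

2036-10-10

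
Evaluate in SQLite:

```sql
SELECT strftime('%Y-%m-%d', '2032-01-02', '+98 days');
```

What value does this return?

2032-04-09

First apply '+98 days': 2032-01-02 → 2032-04-09.
`%Y-%m-%d` extracts the ISO date: 2032-04-09.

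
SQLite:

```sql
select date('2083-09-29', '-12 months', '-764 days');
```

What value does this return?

2080-08-26

Adding -12 months to 2083-09-29 gives 2082-09-29.
Applying '-764 days' to 2082-09-29: counting 764 days back gives 2080-08-26.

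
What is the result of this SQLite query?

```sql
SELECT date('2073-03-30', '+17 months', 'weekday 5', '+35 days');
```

2074-10-05

Adding +17 months to 2073-03-30 gives 2074-08-30.
`weekday 5` advances to the next Friday; 2074-08-30 is a Thursday, so it moves forward to 2074-08-31.
August 2074 has 31 days; 0 remain after the 31st, so 1 days reach 2074-09-01.
September 2074 has 30 days; 29 remain after the 1st, so 30 days reach 2074-10-01.
Advancing 4 more days within October lands on 2074-10-05.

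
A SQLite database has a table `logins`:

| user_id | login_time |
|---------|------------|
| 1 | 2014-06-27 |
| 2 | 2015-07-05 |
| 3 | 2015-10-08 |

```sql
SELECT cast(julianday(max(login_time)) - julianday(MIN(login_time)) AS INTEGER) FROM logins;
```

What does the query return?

MIN = 2014-06-27, MAX = 2015-10-08.
3 days remain in June 2014 after the 27th (30 − 27).
Full months from July 2014 through September 2015 contribute their day counts.
Then 8 days into October 2015.
Total: 3 + 31 + 31 + 30 + 31 + 30 + 31 + 31 + 28 + 31 + 30 + 31 + 30 + 31 + 31 + 30 + 8 = 468.

468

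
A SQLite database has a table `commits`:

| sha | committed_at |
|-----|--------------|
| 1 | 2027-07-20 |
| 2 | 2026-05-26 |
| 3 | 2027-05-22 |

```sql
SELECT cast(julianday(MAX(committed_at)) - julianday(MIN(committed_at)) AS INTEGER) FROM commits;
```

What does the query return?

MIN = 2026-05-26, MAX = 2027-07-20.
5 days remain in May 2026 after the 26th (31 − 26).
Full months from June 2026 through June 2027 contribute their day counts.
Then 20 days into July 2027.
Total: 5 + 30 + 31 + 31 + 30 + 31 + 30 + 31 + 31 + 28 + 31 + 30 + 31 + 30 + 20 = 420.

420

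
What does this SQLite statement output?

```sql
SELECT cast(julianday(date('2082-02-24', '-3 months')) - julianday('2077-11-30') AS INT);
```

1455

Adding -3 months to 2082-02-24 gives 2081-11-24.
0 days remain in November 2077 after the 30th (30 − 30).
Full months from December 2077 through October 2081 contribute their day counts.
Then 24 days into November 2081.
Total: 0 + 31 + 31 + 28 + 31 + 30 + 31 + 30 + 31 + 31 + 30 + 31 + 30 + 31 + 31 + 28 + 31 + 30 + 31 + 30 + 31 + 31 + 30 + 31 + 30 + 31 + 31 + 29 + 31 + 30 + 31 + 30 + 31 + 31 + 30 + 31 + 30 + 31 + 31 + 28 + 31 + 30 + 31 + 30 + 31 + 31 + 30 + 31 + 24 = 1455.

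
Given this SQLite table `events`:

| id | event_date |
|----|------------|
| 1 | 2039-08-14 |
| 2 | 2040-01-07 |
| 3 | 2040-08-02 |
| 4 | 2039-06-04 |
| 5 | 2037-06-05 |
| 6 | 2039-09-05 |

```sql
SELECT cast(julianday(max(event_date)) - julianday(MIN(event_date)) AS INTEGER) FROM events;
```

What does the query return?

1154

MIN = 2037-06-05, MAX = 2040-08-02.
25 days remain in June 2037 after the 5th (30 − 5).
Full months from July 2037 through July 2040 contribute their day counts.
Then 2 days into August 2040.
Total: 25 + 31 + 31 + 30 + 31 + 30 + 31 + 31 + 28 + 31 + 30 + 31 + 30 + 31 + 31 + 30 + 31 + 30 + 31 + 31 + 28 + 31 + 30 + 31 + 30 + 31 + 31 + 30 + 31 + 30 + 31 + 31 + 29 + 31 + 30 + 31 + 30 + 31 + 2 = 1154.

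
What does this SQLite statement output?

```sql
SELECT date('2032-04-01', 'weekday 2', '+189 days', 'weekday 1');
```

2032-10-18

`weekday 2` advances to the next Tuesday; 2032-04-01 is a Thursday, so it moves forward to 2032-04-06.
Applying '+189 days' to 2032-04-06: counting 189 days forward gives 2032-10-12.
`weekday 1` advances to the next Monday; 2032-10-12 is a Tuesday, so it moves forward to 2032-10-18.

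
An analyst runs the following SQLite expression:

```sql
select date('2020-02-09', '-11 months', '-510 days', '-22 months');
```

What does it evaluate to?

2015-12-15

Adding -11 months to 2020-02-09 gives 2019-03-09.
Applying '-510 days' to 2019-03-09: counting 510 days back gives 2017-10-15.
Adding -22 months to 2017-10-15 gives 2015-12-15.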